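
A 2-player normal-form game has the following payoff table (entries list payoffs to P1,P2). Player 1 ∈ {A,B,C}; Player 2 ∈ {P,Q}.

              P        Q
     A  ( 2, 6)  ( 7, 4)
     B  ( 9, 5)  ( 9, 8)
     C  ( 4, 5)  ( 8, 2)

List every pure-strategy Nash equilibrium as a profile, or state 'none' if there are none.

(A,P): not NE [P1→B gives 9>2]
(A,Q): not NE [P1→B gives 9>7; P2→P gives 6>4]
(B,P): not NE [P2→Q gives 8>5]
(B,Q): NE
(C,P): not NE [P1→B gives 9>4]
(C,Q): not NE [P1→B gives 9>8; P2→P gives 5>2]

PSNE = {(B,Q)}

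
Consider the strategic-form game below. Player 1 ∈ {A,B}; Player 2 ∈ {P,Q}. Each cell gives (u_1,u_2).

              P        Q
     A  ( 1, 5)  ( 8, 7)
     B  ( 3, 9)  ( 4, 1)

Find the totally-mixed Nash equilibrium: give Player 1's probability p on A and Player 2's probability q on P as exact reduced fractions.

(p,q) = (4/5, 2/3)

P1 indiff ⇒ q·1+(1-q)·8 = q·3+(1-q)·4 ⇒ q(-2) = (1-q)(-4) ⇒ q = 2/3
P2 indiff ⇒ p·5+(1-p)·9 = p·7+(1-p)·1 ⇒ p(-2) = (1-p)(-8) ⇒ p = 4/5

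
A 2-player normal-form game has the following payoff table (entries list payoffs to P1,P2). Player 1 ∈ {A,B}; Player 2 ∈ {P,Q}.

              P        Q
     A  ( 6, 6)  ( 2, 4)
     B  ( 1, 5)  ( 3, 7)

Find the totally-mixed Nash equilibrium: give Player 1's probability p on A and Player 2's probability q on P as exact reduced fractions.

P1 mixes 1/2 on A; P2 mixes 1/6 on P

P1 indiff ⇒ q·6+(1-q)·2 = q·1+(1-q)·3 ⇒ q(5) = (1-q)(1) ⇒ q = 1/6
P2 indiff ⇒ p·6+(1-p)·5 = p·4+(1-p)·7 ⇒ p(2) = (1-p)(2) ⇒ p = 1/2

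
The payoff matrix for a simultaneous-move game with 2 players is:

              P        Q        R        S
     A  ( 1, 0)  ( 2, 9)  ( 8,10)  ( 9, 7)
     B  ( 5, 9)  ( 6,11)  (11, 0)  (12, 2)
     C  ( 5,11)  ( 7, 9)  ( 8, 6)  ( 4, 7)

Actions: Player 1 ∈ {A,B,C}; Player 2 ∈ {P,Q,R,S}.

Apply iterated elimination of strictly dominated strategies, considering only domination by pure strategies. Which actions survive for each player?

Remaining: P1:{B,C} P2:{P,Q}

P1 drop A (B beats it: P:5>1 Q:6>2 R:11>8 S:12>9)
P2 drop R (P beats it: B:9>0 C:11>6)
P2 drop S (P beats it: B:9>2 C:11>7)
P1→{B,C} P2→{P,Q}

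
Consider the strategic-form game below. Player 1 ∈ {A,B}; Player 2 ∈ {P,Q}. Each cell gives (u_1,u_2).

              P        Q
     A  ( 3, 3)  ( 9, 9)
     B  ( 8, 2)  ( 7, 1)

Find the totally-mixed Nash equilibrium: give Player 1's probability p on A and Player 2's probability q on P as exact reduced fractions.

P1 indiff ⇒ q·3+(1-q)·9 = q·8+(1-q)·7 ⇒ q(-5) = (1-q)(-2) ⇒ q = 2/7
P2 indiff ⇒ p·3+(1-p)·2 = p·9+(1-p)·1 ⇒ p(-6) = (1-p)(-1) ⇒ p = 1/7

p=1/7, q=2/7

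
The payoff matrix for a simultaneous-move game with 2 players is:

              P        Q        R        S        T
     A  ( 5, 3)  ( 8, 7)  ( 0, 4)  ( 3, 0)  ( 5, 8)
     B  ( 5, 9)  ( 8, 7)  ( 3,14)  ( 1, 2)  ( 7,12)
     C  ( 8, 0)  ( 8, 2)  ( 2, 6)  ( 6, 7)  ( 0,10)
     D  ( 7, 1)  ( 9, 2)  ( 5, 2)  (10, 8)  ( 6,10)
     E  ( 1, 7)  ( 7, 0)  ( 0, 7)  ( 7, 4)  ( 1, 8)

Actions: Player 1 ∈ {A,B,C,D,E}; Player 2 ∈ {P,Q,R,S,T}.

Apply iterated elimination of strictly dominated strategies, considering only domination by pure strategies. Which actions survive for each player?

P1 drop A (D beats it: P:7>5 Q:9>8 R:5>0 S:10>3 T:6>5)
P1 drop E (D beats it: P:7>1 Q:9>7 R:5>0 S:10>7 T:6>1)
P2 drop P (R beats it: B:14>9 C:6>0 D:2>1)
P1 drop C (D beats it: Q:9>8 R:5>2 S:10>6 T:6>0)
P2 drop Q (T beats it: B:12>7 D:10>2)
P2 drop S (T beats it: B:12>2 D:10>8)
P1→{B,D} P2→{R,T}

Survivors P1:{B,D} P2:{R,T}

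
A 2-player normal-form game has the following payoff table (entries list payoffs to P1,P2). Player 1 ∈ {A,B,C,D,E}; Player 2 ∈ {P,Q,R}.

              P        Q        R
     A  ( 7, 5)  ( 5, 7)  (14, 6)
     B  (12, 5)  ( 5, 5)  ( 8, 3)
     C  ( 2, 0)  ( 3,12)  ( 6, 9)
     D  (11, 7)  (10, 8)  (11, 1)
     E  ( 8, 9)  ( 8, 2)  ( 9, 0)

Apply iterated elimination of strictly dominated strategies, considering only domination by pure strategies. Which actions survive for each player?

Remaining: P1:{B,D} P2:{P,Q}

P1 drop C (A beats it: P:7>2 Q:5>3 R:14>6)
P1 drop E (D beats it: P:11>8 Q:10>8 R:11>9)
P2 drop R (Q beats it: A:7>6 B:5>3 D:8>1)
P1 drop A (D beats it: P:11>7 Q:10>5)
P1→{B,D} P2→{P,Q}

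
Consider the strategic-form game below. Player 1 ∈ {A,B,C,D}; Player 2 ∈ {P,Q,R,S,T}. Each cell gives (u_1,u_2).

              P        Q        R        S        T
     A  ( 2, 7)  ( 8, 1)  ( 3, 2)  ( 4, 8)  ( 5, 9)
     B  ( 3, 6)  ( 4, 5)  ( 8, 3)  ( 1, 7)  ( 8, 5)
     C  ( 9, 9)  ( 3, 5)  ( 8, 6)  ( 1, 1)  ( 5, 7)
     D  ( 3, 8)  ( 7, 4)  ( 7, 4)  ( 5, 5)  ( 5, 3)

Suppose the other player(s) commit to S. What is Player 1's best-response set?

P1 best: {D}

u_1(A vs S) = 4
u_1(B vs S) = 1
u_1(C vs S) = 1
u_1(D vs S) = 5
max payoff 5 at {D}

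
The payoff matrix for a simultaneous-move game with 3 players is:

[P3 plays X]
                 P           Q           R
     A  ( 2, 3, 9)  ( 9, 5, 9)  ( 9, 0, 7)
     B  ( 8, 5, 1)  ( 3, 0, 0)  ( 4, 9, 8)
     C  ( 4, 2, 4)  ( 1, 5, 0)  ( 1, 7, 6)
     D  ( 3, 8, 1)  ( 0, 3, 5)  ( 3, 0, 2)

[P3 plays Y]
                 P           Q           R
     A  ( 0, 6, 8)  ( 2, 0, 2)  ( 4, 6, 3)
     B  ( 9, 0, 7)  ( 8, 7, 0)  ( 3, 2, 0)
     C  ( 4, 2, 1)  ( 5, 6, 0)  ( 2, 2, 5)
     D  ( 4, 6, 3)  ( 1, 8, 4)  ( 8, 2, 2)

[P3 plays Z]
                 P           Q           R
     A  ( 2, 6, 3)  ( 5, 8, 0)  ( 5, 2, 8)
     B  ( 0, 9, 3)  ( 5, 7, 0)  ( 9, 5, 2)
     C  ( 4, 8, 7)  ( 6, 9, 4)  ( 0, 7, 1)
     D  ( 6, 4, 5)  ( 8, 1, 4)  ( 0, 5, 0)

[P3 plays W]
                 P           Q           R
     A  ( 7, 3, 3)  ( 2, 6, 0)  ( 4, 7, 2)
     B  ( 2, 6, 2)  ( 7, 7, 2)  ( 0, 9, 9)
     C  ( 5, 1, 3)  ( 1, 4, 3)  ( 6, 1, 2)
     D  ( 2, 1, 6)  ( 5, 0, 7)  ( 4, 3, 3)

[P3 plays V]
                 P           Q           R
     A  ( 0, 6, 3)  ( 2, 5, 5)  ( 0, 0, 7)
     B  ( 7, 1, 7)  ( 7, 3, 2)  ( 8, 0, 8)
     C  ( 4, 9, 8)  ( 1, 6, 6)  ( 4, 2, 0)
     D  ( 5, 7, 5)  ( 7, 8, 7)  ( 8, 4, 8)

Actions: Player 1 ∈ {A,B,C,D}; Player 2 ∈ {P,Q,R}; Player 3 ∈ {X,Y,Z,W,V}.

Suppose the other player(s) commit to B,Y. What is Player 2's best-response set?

u_2(P vs B,Y) = 0
u_2(Q vs B,Y) = 7
u_2(R vs B,Y) = 2
max payoff 7 at {Q}

P2 best: {Q}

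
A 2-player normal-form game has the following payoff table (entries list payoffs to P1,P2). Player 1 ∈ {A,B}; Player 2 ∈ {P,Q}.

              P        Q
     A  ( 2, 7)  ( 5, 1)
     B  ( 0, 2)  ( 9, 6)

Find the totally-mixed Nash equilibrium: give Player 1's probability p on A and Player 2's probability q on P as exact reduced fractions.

p=2/5, q=2/3

P1 indiff ⇒ q·2+(1-q)·5 = q·0+(1-q)·9 ⇒ q(2) = (1-q)(4) ⇒ q = 2/3
P2 indiff ⇒ p·7+(1-p)·2 = p·1+(1-p)·6 ⇒ p(6) = (1-p)(4) ⇒ p = 2/5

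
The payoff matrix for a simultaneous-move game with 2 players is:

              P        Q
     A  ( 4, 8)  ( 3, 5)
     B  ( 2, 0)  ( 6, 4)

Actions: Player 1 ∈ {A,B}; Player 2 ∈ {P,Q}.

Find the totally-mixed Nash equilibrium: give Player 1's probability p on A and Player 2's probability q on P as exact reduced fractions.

p=4/7, q=3/5

P1 indiff ⇒ q·4+(1-q)·3 = q·2+(1-q)·6 ⇒ q(2) = (1-q)(3) ⇒ q = 3/5
P2 indiff ⇒ p·8+(1-p)·0 = p·5+(1-p)·4 ⇒ p(3) = (1-p)(4) ⇒ p = 4/7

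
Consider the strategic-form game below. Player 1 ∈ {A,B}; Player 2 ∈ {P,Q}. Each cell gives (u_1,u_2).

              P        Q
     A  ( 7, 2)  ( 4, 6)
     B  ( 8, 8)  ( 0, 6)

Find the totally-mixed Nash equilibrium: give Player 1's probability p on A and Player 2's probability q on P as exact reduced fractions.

p=1/3, q=4/5

P1 indiff ⇒ q·7+(1-q)·4 = q·8+(1-q)·0 ⇒ q(-1) = (1-q)(-4) ⇒ q = 4/5
P2 indiff ⇒ p·2+(1-p)·8 = p·6+(1-p)·6 ⇒ p(-4) = (1-p)(-2) ⇒ p = 1/3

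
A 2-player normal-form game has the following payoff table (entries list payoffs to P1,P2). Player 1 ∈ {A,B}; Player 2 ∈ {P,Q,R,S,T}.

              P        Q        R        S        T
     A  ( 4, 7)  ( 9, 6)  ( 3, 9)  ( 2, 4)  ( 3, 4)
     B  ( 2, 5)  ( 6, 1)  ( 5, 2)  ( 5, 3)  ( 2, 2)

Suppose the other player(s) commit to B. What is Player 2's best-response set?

u_2(P vs B) = 5
u_2(Q vs B) = 1
u_2(R vs B) = 2
u_2(S vs B) = 3
u_2(T vs B) = 2
max payoff 5 at {P}

P2 best: {P}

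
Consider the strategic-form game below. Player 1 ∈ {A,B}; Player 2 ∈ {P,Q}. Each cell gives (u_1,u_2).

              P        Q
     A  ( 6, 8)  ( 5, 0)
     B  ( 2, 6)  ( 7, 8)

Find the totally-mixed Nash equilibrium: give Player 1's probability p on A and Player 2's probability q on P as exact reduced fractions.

P1 mixes 1/5 on A; P2 mixes 1/3 on P

P1 indiff ⇒ q·6+(1-q)·5 = q·2+(1-q)·7 ⇒ q(4) = (1-q)(2) ⇒ q = 1/3
P2 indiff ⇒ p·8+(1-p)·6 = p·0+(1-p)·8 ⇒ p(8) = (1-p)(2) ⇒ p = 1/5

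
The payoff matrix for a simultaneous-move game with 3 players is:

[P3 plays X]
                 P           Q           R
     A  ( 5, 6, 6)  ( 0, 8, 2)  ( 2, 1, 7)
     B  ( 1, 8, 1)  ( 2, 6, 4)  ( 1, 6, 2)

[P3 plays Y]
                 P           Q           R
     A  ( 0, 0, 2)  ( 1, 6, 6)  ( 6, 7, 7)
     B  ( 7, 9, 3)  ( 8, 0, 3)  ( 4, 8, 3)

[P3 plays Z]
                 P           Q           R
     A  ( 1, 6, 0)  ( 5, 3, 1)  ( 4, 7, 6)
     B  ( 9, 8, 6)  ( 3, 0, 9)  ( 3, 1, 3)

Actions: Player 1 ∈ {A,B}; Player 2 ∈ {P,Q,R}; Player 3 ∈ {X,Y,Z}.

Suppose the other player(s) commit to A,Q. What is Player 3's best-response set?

u_3(X vs A,Q) = 2
u_3(Y vs A,Q) = 6
u_3(Z vs A,Q) = 1
max payoff 6 at {Y}

argmax u_3 = {Y}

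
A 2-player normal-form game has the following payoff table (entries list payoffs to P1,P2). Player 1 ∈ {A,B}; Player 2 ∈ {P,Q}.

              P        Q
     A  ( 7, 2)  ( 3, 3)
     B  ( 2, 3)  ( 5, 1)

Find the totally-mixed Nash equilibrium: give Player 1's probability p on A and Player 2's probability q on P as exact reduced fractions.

p=2/3, q=2/7

P1 indiff ⇒ q·7+(1-q)·3 = q·2+(1-q)·5 ⇒ q(5) = (1-q)(2) ⇒ q = 2/7
P2 indiff ⇒ p·2+(1-p)·3 = p·3+(1-p)·1 ⇒ p(-1) = (1-p)(-2) ⇒ p = 2/3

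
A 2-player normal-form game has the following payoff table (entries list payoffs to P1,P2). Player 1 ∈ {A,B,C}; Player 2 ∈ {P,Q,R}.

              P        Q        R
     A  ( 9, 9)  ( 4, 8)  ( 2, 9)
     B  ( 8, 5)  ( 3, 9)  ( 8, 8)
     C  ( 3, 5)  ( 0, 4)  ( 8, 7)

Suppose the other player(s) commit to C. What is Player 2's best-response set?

P2 best: {R}

u_2(P vs C) = 5
u_2(Q vs C) = 4
u_2(R vs C) = 7
max payoff 7 at {R}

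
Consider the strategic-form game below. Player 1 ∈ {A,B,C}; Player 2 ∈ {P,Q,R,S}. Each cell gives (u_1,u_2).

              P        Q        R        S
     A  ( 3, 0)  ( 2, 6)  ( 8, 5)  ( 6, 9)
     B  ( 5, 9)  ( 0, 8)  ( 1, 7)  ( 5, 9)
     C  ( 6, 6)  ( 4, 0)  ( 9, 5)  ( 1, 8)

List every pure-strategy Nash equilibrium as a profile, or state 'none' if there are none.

Nash profiles: (A,S)

(A,P): not NE [P1→C gives 6>3; P2→S gives 9>0]
(A,Q): not NE [P1→C gives 4>2; P2→S gives 9>6]
(A,R): not NE [P1→C gives 9>8; P2→S gives 9>5]
(A,S): NE
(B,P): not NE [P1→C gives 6>5]
(B,Q): not NE [P1→C gives 4>0; P2→S gives 9>8]
(B,R): not NE [P1→C gives 9>1; P2→S gives 9>7]
(B,S): not NE [P1→A gives 6>5]
(C,P): not NE [P2→S gives 8>6]
(C,Q): not NE [P2→S gives 8>0]
(C,R): not NE [P2→S gives 8>5]
(C,S): not NE [P1→A gives 6>1]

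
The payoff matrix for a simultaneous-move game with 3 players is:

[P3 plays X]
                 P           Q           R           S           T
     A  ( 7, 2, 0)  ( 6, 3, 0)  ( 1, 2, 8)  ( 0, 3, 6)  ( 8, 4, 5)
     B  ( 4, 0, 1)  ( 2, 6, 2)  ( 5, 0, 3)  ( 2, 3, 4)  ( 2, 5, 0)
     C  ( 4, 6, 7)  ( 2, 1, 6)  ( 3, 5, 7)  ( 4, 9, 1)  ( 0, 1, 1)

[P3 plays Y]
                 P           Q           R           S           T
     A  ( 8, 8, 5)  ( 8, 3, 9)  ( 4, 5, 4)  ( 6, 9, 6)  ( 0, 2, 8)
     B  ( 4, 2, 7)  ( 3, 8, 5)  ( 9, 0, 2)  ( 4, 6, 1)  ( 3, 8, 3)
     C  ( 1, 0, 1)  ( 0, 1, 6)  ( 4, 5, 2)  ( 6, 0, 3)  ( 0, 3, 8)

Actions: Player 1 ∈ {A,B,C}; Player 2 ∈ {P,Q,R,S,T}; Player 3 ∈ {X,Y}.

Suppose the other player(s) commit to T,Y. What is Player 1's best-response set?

P1 best: {B}

u_1(A vs T,Y) = 0
u_1(B vs T,Y) = 3
u_1(C vs T,Y) = 0
max payoff 3 at {B}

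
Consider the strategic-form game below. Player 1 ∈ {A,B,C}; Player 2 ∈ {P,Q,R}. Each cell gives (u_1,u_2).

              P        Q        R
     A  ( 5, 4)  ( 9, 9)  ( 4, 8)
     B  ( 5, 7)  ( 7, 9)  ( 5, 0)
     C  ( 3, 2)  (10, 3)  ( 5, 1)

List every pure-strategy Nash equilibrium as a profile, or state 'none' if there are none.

Nash profiles: (C,Q)

(A,P): not NE [P2→Q gives 9>4]
(A,Q): not NE [P1→C gives 10>9]
(A,R): not NE [P1→C gives 5>4; P2→Q gives 9>8]
(B,P): not NE [P2→Q gives 9>7]
(B,Q): not NE [P1→C gives 10>7]
(B,R): not NE [P2→Q gives 9>0]
(C,P): not NE [P1→B gives 5>3; P2→Q gives 3>2]
(C,Q): NE
(C,R): not NE [P2→Q gives 3>1]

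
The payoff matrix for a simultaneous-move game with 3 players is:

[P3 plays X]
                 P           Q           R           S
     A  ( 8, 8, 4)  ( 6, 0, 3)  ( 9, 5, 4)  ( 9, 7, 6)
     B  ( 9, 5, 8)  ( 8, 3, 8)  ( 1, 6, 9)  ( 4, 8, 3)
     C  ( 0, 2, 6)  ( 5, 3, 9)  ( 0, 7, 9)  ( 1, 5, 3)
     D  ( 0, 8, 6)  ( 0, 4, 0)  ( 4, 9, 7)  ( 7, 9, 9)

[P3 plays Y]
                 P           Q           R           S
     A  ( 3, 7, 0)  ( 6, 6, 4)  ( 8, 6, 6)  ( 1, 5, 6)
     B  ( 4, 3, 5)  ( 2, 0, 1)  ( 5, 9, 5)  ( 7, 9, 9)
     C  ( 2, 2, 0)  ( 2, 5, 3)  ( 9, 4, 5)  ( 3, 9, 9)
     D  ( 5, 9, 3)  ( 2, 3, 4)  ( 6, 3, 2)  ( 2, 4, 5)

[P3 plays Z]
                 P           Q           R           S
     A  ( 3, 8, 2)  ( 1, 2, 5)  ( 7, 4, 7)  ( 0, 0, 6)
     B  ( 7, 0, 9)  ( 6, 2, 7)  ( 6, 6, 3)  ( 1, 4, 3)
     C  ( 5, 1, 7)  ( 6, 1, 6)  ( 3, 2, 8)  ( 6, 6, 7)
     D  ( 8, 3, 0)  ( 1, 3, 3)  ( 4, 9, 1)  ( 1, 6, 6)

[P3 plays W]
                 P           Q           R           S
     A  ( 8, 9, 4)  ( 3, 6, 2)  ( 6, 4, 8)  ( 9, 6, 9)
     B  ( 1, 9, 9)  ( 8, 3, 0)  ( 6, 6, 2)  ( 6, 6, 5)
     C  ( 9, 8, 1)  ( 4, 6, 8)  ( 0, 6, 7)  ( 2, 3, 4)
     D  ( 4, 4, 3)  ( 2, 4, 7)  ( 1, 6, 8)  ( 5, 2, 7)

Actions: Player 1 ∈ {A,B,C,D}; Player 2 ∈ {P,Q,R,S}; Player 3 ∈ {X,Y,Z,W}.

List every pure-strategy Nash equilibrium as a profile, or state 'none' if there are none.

(A,P,X): not NE [P1→B gives 9>8]
(A,P,Y): not NE [P1→D gives 5>3; P3→W gives 4>0]
(A,P,Z): not NE [P1→D gives 8>3; P3→W gives 4>2]
(A,P,W): not NE [P1→C gives 9>8]
(A,Q,X): not NE [P1→B gives 8>6; P2→P gives 8>0; P3→Z gives 5>3]
(A,Q,Y): not NE [P2→P gives 7>6; P3→Z gives 5>4]
(A,Q,Z): not NE [P1→C gives 6>1; P2→P gives 8>2]
(A,Q,W): not NE [P1→B gives 8>3; P2→P gives 9>6; P3→Z gives 5>2]
(A,R,X): not NE [P2→P gives 8>5; P3→W gives 8>4]
(A,R,Y): not NE [P1→C gives 9>8; P2→P gives 7>6; P3→W gives 8>6]
(A,R,Z): not NE [P2→P gives 8>4; P3→W gives 8>7]
(A,R,W): not NE [P2→P gives 9>4]
(A,S,X): not NE [P2→P gives 8>7; P3→W gives 9>6]
(A,S,Y): not NE [P1→B gives 7>1; P2→P gives 7>5; P3→W gives 9>6]
(A,S,Z): not NE [P1→C gives 6>0; P2→P gives 8>0; P3→W gives 9>6]
(A,S,W): not NE [P2→P gives 9>6]
(B,P,X): not NE [P2→S gives 8>5; P3→W gives 9>8]
(B,P,Y): not NE [P1→D gives 5>4; P2→S gives 9>3; P3→W gives 9>5]
(B,P,Z): not NE [P1→D gives 8>7; P2→R gives 6>0]
(B,P,W): not NE [P1→C gives 9>1]
(B,Q,X): not NE [P2→S gives 8>3]
(B,Q,Y): not NE [P1→A gives 6>2; P2→S gives 9>0; P3→X gives 8>1]
(B,Q,Z): not NE [P2→R gives 6>2; P3→X gives 8>7]
(B,Q,W): not NE [P2→P gives 9>3; P3→X gives 8>0]
(B,R,X): not NE [P1→A gives 9>1; P2→S gives 8>6]
(B,R,Y): not NE [P1→C gives 9>5; P3→X gives 9>5]
(B,R,Z): not NE [P1→A gives 7>6; P3→X gives 9>3]
(B,R,W): not NE [P2→P gives 9>6; P3→X gives 9>2]
(B,S,X): not NE [P1→A gives 9>4; P3→Y gives 9>3]
(B,S,Y): NE
(B,S,Z): not NE [P1→C gives 6>1; P2→R gives 6>4; P3→Y gives 9>3]
(B,S,W): not NE [P1→A gives 9>6; P2→P gives 9>6; P3→Y gives 9>5]
(C,P,X): not NE [P1→B gives 9>0; P2→R gives 7>2; P3→Z gives 7>6]
(C,P,Y): not NE [P1→D gives 5>2; P2→S gives 9>2; P3→Z gives 7>0]
(C,P,Z): not NE [P1→D gives 8>5; P2→S gives 6>1]
(C,P,W): not NE [P3→Z gives 7>1]
(C,Q,X): not NE [P1→B gives 8>5; P2→R gives 7>3]
(C,Q,Y): not NE [P1→A gives 6>2; P2→S gives 9>5; P3→X gives 9>3]
(C,Q,Z): not NE [P2→S gives 6>1; P3→X gives 9>6]
(C,Q,W): not NE [P1→B gives 8>4; P2→P gives 8>6; P3→X gives 9>8]
(C,R,X): not NE [P1→A gives 9>0]
(C,R,Y): not NE [P2→S gives 9>4; P3→X gives 9>5]
(C,R,Z): not NE [P1→A gives 7>3; P2→S gives 6>2; P3→X gives 9>8]
(C,R,W): not NE [P1→B gives 6>0; P2→P gives 8>6; P3→X gives 9>7]
(C,S,X): not NE [P1→A gives 9>1; P2→R gives 7>5; P3→Y gives 9>3]
(C,S,Y): not NE [P1→B gives 7>3]
(C,S,Z): not NE [P3→Y gives 9>7]
(C,S,W): not NE [P1→A gives 9>2; P2→P gives 8>3; P3→Y gives 9>4]
(D,P,X): not NE [P1→B gives 9>0; P2→S gives 9>8]
(D,P,Y): not NE [P3→X gives 6>3]
(D,P,Z): not NE [P2→R gives 9>3; P3→X gives 6>0]
(D,P,W): not NE [P1→C gives 9>4; P2→R gives 6>4; P3→X gives 6>3]
(D,Q,X): not NE [P1→B gives 8>0; P2→S gives 9>4; P3→W gives 7>0]
(D,Q,Y): not NE [P1→A gives 6>2; P2→P gives 9>3; P3→W gives 7>4]
(D,Q,Z): not NE [P1→C gives 6>1; P2→R gives 9>3; P3→W gives 7>3]
(D,Q,W): not NE [P1→B gives 8>2; P2→R gives 6>4]
(D,R,X): not NE [P1→A gives 9>4; P3→W gives 8>7]
(D,R,Y): not NE [P1→C gives 9>6; P2→P gives 9>3; P3→W gives 8>2]
(D,R,Z): not NE [P1→A gives 7>4; P3→W gives 8>1]
(D,R,W): not NE [P1→B gives 6>1]
(D,S,X): not NE [P1→A gives 9>7]
(D,S,Y): not NE [P1→B gives 7>2; P2→P gives 9>4; P3→X gives 9>5]
(D,S,Z): not NE [P1→C gives 6>1; P2→R gives 9>6; P3→X gives 9>6]
(D,S,W): not NE [P1→A gives 9>5; P2→R gives 6>2; P3→X gives 9>7]

PSNE = {(B,S,Y)}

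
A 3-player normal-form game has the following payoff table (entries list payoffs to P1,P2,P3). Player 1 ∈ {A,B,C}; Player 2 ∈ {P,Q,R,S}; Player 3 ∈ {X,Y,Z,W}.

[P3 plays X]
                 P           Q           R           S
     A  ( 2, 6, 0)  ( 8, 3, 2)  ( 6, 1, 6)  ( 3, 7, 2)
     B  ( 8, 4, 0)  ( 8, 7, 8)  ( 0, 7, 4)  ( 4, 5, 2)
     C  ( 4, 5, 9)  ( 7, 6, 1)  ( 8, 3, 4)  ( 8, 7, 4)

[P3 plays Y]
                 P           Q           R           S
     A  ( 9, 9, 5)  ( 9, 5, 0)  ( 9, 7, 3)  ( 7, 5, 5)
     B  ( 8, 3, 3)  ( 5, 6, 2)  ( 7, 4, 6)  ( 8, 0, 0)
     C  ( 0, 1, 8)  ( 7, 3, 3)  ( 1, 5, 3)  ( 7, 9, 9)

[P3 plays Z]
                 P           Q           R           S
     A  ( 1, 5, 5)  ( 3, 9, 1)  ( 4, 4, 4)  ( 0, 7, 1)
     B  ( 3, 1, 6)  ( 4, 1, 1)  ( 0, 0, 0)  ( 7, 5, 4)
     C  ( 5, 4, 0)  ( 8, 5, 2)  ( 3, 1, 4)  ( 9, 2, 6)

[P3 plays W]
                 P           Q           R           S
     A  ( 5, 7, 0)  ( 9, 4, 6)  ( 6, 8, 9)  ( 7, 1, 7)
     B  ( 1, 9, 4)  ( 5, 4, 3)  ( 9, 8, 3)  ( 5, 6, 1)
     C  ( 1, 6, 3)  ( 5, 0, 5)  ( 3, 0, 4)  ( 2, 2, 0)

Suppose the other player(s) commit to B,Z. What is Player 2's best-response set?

u_2(P vs B,Z) = 1
u_2(Q vs B,Z) = 1
u_2(R vs B,Z) = 0
u_2(S vs B,Z) = 5
max payoff 5 at {S}

BR_2 = {S}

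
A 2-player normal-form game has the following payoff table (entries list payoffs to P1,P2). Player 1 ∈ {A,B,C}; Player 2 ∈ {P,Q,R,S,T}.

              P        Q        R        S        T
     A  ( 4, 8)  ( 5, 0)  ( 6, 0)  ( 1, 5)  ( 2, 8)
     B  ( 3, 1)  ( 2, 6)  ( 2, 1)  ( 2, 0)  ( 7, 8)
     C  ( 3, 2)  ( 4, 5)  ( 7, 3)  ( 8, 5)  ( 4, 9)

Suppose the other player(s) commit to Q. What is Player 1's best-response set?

u_1(A vs Q) = 5
u_1(B vs Q) = 2
u_1(C vs Q) = 4
max payoff 5 at {A}

P1 best: {A}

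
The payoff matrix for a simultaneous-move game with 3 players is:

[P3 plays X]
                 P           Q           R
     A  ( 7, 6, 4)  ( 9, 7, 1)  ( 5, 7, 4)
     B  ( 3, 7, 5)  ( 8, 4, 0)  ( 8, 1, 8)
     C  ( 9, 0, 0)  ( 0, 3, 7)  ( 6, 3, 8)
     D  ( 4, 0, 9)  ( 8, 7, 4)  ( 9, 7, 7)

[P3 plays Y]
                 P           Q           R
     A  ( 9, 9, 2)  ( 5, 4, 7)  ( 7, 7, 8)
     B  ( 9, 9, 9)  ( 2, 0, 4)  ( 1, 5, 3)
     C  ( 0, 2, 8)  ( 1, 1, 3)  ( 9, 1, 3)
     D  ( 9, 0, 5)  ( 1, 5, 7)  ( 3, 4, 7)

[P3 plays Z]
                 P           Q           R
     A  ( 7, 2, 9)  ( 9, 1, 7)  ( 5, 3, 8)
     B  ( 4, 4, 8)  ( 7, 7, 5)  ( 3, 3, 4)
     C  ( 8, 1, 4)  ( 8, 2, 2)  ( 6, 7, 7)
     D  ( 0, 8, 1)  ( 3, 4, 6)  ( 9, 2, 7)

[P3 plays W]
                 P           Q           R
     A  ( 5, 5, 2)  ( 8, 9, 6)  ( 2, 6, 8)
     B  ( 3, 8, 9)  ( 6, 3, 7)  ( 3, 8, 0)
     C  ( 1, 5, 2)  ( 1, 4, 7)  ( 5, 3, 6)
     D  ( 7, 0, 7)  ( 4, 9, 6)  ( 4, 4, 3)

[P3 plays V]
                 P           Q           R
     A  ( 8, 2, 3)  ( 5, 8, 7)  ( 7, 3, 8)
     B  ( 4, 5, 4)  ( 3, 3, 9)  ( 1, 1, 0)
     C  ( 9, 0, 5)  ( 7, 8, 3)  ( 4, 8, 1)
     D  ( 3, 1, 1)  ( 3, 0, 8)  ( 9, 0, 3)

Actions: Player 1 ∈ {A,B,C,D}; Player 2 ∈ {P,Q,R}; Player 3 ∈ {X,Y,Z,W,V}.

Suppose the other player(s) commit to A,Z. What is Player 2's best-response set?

u_2(P vs A,Z) = 2
u_2(Q vs A,Z) = 1
u_2(R vs A,Z) = 3
max payoff 3 at {R}

P2 best: {R}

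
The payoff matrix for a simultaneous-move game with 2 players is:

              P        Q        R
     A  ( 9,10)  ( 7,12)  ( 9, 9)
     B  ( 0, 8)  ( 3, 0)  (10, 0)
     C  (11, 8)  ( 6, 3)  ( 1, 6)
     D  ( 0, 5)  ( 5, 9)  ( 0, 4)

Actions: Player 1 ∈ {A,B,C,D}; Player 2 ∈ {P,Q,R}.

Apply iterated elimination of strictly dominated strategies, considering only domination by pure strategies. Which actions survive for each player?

P1 drop D (A beats it: P:9>0 Q:7>5 R:9>0)
P2 drop R (P beats it: A:10>9 B:8>0 C:8>6)
P1 drop B (A beats it: P:9>0 Q:7>3)
P1→{A,C} P2→{P,Q}

Remaining: P1:{A,C} P2:{P,Q}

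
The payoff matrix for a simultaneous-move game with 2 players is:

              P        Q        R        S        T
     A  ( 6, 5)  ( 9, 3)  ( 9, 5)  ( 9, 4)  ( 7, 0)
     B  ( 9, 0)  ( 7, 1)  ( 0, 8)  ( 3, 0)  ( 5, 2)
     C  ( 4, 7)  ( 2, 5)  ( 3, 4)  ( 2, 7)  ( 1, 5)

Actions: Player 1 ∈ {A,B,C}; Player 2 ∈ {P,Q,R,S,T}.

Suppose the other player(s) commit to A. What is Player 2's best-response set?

BR_2 = {P,R}

u_2(P vs A) = 5
u_2(Q vs A) = 3
u_2(R vs A) = 5
u_2(S vs A) = 4
u_2(T vs A) = 0
max payoff 5 at {P,R}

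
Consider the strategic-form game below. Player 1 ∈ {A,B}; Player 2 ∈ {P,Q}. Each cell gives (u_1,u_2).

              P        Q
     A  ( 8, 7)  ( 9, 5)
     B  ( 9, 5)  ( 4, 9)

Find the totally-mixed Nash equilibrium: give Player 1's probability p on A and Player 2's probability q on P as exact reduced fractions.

P1 indiff ⇒ q·8+(1-q)·9 = q·9+(1-q)·4 ⇒ q(-1) = (1-q)(-5) ⇒ q = 5/6
P2 indiff ⇒ p·7+(1-p)·5 = p·5+(1-p)·9 ⇒ p(2) = (1-p)(4) ⇒ p = 2/3

(p,q) = (2/3, 5/6)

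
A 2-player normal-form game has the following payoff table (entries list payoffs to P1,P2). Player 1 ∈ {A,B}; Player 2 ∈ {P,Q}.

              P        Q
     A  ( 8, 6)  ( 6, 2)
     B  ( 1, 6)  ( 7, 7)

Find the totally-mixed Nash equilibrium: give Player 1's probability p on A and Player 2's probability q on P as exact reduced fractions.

P1 indiff ⇒ q·8+(1-q)·6 = q·1+(1-q)·7 ⇒ q(7) = (1-q)(1) ⇒ q = 1/8
P2 indiff ⇒ p·6+(1-p)·6 = p·2+(1-p)·7 ⇒ p(4) = (1-p)(1) ⇒ p = 1/5

(p,q) = (1/5, 1/8)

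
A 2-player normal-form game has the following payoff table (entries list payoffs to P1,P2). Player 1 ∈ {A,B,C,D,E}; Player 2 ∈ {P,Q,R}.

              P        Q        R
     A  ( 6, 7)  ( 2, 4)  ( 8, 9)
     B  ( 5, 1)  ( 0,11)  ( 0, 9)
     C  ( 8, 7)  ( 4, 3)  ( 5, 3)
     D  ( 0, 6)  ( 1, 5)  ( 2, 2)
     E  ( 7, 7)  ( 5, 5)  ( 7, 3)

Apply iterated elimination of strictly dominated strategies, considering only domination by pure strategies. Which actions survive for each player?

IESDS → P1:{A,C,E} P2:{P,R}

P1 drop B (A beats it: P:6>5 Q:2>0 R:8>0)
P1 drop D (A beats it: P:6>0 Q:2>1 R:8>2)
P2 drop Q (P beats it: A:7>4 C:7>3 E:7>5)
P1→{A,C,E} P2→{P,R}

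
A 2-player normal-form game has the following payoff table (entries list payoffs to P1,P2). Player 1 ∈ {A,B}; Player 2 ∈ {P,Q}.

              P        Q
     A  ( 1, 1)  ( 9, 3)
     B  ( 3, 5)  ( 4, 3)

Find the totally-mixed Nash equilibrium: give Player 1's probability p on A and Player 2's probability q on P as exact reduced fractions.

p=1/2, q=5/7

P1 indiff ⇒ q·1+(1-q)·9 = q·3+(1-q)·4 ⇒ q(-2) = (1-q)(-5) ⇒ q = 5/7
P2 indiff ⇒ p·1+(1-p)·5 = p·3+(1-p)·3 ⇒ p(-2) = (1-p)(-2) ⇒ p = 1/2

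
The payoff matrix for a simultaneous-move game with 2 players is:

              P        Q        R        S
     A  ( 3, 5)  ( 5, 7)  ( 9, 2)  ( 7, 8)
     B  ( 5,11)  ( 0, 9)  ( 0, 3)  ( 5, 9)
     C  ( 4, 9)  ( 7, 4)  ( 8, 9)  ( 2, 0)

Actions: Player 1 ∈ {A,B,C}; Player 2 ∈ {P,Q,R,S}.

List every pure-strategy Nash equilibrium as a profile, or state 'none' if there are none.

PSNE = {(A,S), (B,P)}

(A,P): not NE [P1→B gives 5>3; P2→S gives 8>5]
(A,Q): not NE [P1→C gives 7>5; P2→S gives 8>7]
(A,R): not NE [P2→S gives 8>2]
(A,S): NE
(B,P): NE
(B,Q): not NE [P1→C gives 7>0; P2→P gives 11>9]
(B,R): not NE [P1→A gives 9>0; P2→P gives 11>3]
(B,S): not NE [P1→A gives 7>5; P2→P gives 11>9]
(C,P): not NE [P1→B gives 5>4]
(C,Q): not NE [P2→R gives 9>4]
(C,R): not NE [P1→A gives 9>8]
(C,S): not NE [P1→A gives 7>2; P2→R gives 9>0]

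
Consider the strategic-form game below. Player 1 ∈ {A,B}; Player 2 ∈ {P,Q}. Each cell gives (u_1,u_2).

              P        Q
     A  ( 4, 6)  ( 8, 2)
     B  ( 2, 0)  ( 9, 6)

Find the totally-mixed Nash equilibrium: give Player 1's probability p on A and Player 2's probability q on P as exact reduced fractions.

p=3/5, q=1/3

P1 indiff ⇒ q·4+(1-q)·8 = q·2+(1-q)·9 ⇒ q(2) = (1-q)(1) ⇒ q = 1/3
P2 indiff ⇒ p·6+(1-p)·0 = p·2+(1-p)·6 ⇒ p(4) = (1-p)(6) ⇒ p = 3/5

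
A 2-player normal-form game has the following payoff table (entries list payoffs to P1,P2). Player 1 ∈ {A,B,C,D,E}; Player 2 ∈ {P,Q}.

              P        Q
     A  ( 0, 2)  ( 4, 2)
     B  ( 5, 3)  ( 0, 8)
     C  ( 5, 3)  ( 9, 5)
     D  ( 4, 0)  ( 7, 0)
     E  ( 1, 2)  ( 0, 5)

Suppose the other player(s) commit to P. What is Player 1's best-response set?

u_1(A vs P) = 0
u_1(B vs P) = 5
u_1(C vs P) = 5
u_1(D vs P) = 4
u_1(E vs P) = 1
max payoff 5 at {B,C}

BR_1 = {B,C}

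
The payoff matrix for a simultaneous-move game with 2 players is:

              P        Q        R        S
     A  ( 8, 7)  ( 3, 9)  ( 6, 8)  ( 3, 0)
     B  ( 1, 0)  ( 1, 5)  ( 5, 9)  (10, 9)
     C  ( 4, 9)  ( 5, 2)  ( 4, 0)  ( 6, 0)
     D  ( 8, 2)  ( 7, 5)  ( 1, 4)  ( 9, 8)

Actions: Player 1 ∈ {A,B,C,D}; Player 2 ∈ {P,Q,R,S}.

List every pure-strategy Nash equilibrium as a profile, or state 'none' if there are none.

(A,P): not NE [P2→Q gives 9>7]
(A,Q): not NE [P1→D gives 7>3]
(A,R): not NE [P2→Q gives 9>8]
(A,S): not NE [P1→B gives 10>3; P2→Q gives 9>0]
(B,P): not NE [P1→D gives 8>1; P2→S gives 9>0]
(B,Q): not NE [P1→D gives 7>1; P2→S gives 9>5]
(B,R): not NE [P1→A gives 6>5]
(B,S): NE
(C,P): not NE [P1→D gives 8>4]
(C,Q): not NE [P1→D gives 7>5; P2→P gives 9>2]
(C,R): not NE [P1→A gives 6>4; P2→P gives 9>0]
(C,S): not NE [P1→B gives 10>6; P2→P gives 9>0]
(D,P): not NE [P2→S gives 8>2]
(D,Q): not NE [P2→S gives 8>5]
(D,R): not NE [P1→A gives 6>1; P2→S gives 8>4]
(D,S): not NE [P1→B gives 10>9]

Nash profiles: (B,S)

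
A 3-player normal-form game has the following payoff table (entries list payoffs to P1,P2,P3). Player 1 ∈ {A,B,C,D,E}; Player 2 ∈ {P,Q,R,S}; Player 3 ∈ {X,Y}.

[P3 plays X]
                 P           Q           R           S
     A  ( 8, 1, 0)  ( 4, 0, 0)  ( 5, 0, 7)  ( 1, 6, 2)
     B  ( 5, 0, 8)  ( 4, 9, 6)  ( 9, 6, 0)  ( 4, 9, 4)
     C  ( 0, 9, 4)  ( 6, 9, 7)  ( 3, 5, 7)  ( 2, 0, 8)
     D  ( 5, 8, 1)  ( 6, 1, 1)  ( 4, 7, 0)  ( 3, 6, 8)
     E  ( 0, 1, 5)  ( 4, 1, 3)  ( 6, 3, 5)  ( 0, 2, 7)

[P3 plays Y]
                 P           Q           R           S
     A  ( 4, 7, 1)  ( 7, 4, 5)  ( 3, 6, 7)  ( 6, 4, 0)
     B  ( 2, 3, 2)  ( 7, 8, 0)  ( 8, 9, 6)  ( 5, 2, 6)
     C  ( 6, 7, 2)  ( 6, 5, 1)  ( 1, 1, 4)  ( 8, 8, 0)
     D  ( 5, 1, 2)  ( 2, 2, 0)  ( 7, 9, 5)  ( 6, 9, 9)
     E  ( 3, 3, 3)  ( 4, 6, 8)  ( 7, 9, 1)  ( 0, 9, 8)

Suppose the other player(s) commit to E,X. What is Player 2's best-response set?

P2 best: {R}

u_2(P vs E,X) = 1
u_2(Q vs E,X) = 1
u_2(R vs E,X) = 3
u_2(S vs E,X) = 2
max payoff 3 at {R}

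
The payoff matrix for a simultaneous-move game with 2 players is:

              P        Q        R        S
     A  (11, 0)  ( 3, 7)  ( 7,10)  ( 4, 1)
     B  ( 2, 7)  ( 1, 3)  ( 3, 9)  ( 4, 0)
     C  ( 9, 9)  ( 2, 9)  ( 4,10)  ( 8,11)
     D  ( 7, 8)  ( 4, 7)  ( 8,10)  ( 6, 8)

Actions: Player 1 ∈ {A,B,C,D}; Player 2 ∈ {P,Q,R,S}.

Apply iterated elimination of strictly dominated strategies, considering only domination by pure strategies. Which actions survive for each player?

P1 drop B (C beats it: P:9>2 Q:2>1 R:4>3 S:8>4)
P2 drop P (R beats it: A:10>0 C:10>9 D:10>8)
P1 drop A (D beats it: Q:4>3 R:8>7 S:6>4)
P2 drop Q (R beats it: C:10>9 D:10>7)
P1→{C,D} P2→{R,S}

Survivors P1:{C,D} P2:{R,S}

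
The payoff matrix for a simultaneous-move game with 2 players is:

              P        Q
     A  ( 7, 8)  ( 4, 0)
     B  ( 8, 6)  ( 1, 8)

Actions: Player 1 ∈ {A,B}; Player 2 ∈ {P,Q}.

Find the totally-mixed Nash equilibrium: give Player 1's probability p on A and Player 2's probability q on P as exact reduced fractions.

p=1/5, q=3/4

P1 indiff ⇒ q·7+(1-q)·4 = q·8+(1-q)·1 ⇒ q(-1) = (1-q)(-3) ⇒ q = 3/4
P2 indiff ⇒ p·8+(1-p)·6 = p·0+(1-p)·8 ⇒ p(8) = (1-p)(2) ⇒ p = 1/5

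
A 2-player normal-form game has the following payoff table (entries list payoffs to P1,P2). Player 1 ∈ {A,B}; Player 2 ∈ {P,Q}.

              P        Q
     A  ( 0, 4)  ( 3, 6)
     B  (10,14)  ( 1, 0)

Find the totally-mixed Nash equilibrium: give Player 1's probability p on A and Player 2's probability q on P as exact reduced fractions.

(p,q) = (7/8, 1/6)

P1 indiff ⇒ q·0+(1-q)·3 = q·10+(1-q)·1 ⇒ q(-10) = (1-q)(-2) ⇒ q = 1/6
P2 indiff ⇒ p·4+(1-p)·14 = p·6+(1-p)·0 ⇒ p(-2) = (1-p)(-14) ⇒ p = 7/8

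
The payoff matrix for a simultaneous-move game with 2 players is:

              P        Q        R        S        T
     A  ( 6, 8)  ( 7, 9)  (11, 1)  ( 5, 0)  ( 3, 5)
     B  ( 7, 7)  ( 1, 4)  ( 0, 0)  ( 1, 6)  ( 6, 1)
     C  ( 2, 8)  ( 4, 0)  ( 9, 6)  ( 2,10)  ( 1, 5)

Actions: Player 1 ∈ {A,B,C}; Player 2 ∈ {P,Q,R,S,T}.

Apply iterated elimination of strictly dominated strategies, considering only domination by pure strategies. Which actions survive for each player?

P1 drop C (A beats it: P:6>2 Q:7>4 R:11>9 S:5>2 T:3>1)
P2 drop R (P beats it: A:8>1 B:7>0)
P2 drop S (P beats it: A:8>0 B:7>6)
P2 drop T (P beats it: A:8>5 B:7>1)
P1→{A,B} P2→{P,Q}

Survivors P1:{A,B} P2:{P,Q}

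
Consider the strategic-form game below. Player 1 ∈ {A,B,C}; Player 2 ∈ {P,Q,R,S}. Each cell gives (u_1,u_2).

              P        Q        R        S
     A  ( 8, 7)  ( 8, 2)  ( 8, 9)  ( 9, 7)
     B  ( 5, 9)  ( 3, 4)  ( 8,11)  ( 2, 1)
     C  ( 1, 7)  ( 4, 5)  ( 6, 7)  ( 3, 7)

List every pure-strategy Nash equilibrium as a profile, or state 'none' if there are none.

PSNE = {(A,R), (B,R)}

(A,P): not NE [P2→R gives 9>7]
(A,Q): not NE [P2→R gives 9>2]
(A,R): NE
(A,S): not NE [P2→R gives 9>7]
(B,P): not NE [P1→A gives 8>5; P2→R gives 11>9]
(B,Q): not NE [P1→A gives 8>3; P2→R gives 11>4]
(B,R): NE
(B,S): not NE [P1→A gives 9>2; P2→R gives 11>1]
(C,P): not NE [P1→A gives 8>1]
(C,Q): not NE [P1→A gives 8>4; P2→S gives 7>5]
(C,R): not NE [P1→B gives 8>6]
(C,S): not NE [P1→A gives 9>3]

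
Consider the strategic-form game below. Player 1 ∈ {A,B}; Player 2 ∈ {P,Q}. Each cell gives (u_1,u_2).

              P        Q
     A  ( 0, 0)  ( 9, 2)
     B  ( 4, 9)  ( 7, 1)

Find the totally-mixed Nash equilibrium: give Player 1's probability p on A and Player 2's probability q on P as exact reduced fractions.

(p,q) = (4/5, 1/3)

P1 indiff ⇒ q·0+(1-q)·9 = q·4+(1-q)·7 ⇒ q(-4) = (1-q)(-2) ⇒ q = 1/3
P2 indiff ⇒ p·0+(1-p)·9 = p·2+(1-p)·1 ⇒ p(-2) = (1-p)(-8) ⇒ p = 4/5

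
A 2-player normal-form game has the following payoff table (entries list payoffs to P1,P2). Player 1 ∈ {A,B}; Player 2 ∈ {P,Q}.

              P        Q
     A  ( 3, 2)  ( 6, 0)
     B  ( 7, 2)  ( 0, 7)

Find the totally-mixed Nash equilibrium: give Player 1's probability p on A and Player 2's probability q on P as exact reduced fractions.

P1 indiff ⇒ q·3+(1-q)·6 = q·7+(1-q)·0 ⇒ q(-4) = (1-q)(-6) ⇒ q = 3/5
P2 indiff ⇒ p·2+(1-p)·2 = p·0+(1-p)·7 ⇒ p(2) = (1-p)(5) ⇒ p = 5/7

(p,q) = (5/7, 3/5)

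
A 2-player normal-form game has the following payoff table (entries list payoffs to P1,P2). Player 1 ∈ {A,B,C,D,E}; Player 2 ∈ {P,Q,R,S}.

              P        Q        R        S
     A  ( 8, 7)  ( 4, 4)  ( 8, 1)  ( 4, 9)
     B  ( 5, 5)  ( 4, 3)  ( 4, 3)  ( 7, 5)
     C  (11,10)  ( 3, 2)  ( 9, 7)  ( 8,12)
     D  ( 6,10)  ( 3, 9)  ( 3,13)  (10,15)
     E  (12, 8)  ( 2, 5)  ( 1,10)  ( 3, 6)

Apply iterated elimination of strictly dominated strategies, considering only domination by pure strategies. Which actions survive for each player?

P2 drop Q (P beats it: A:7>4 B:5>3 C:10>2 D:10>9 E:8>5)
P1 drop A (C beats it: P:11>8 R:9>8 S:8>4)
P1 drop B (C beats it: P:11>5 R:9>4 S:8>7)
P1→{C,D,E} P2→{P,R,S}

IESDS → P1:{C,D,E} P2:{P,R,S}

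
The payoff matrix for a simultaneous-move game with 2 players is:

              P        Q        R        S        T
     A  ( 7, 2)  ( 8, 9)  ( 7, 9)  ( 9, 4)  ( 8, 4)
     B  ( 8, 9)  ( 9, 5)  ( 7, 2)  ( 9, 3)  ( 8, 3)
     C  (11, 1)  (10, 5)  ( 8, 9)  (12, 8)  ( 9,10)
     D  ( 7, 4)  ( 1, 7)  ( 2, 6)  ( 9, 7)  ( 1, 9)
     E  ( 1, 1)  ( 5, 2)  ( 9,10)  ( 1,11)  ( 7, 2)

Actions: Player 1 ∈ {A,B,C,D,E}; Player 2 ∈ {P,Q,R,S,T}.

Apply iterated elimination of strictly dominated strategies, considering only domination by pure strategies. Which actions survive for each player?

Remaining: P1:{C,E} P2:{R,S,T}

P1 drop A (C beats it: P:11>7 Q:10>8 R:8>7 S:12>9 T:9>8)
P1 drop B (C beats it: P:11>8 Q:10>9 R:8>7 S:12>9 T:9>8)
P1 drop D (C beats it: P:11>7 Q:10>1 R:8>2 S:12>9 T:9>1)
P2 drop P (Q beats it: C:5>1 E:2>1)
P2 drop Q (R beats it: C:9>5 E:10>2)
P1→{C,E} P2→{R,S,T}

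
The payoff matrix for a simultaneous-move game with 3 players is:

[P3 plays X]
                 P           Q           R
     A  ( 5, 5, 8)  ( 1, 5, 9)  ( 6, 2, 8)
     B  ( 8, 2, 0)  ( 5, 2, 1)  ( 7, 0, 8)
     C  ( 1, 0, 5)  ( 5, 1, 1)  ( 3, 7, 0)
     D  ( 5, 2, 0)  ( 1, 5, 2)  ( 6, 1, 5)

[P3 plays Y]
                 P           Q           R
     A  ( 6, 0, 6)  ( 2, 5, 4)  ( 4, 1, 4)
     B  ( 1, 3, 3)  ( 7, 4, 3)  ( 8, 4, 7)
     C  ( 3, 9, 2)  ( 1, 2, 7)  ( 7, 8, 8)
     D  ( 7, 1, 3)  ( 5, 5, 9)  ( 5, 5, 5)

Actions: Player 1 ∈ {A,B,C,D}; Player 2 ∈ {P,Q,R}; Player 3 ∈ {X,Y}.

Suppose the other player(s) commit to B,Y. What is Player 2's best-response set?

u_2(P vs B,Y) = 3
u_2(Q vs B,Y) = 4
u_2(R vs B,Y) = 4
max payoff 4 at {Q,R}

BR_2 = {Q,R}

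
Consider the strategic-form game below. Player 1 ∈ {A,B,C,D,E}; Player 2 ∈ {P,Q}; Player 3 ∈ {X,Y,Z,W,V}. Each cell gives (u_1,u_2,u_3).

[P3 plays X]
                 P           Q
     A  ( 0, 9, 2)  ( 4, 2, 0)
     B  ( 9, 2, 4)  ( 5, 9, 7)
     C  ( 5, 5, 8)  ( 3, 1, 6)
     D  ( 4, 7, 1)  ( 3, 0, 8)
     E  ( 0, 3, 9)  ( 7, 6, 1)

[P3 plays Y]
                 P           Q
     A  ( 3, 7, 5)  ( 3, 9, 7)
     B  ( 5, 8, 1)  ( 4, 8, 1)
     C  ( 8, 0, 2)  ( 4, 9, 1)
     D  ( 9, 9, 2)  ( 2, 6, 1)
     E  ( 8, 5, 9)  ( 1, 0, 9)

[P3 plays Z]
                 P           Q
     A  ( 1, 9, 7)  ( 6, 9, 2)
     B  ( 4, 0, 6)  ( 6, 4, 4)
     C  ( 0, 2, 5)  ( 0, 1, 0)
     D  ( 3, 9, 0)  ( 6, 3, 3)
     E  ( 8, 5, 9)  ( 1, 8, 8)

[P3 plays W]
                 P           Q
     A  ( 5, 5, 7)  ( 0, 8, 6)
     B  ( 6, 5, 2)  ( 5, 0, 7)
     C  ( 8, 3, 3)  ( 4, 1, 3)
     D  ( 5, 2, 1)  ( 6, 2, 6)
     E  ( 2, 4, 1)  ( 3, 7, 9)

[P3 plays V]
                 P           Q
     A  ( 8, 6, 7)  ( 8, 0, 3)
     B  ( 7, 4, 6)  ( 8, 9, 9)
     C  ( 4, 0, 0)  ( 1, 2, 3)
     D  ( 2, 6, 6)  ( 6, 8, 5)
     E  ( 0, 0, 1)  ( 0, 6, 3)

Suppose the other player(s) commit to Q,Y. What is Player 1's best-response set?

BR_1 = {B,C}

u_1(A vs Q,Y) = 3
u_1(B vs Q,Y) = 4
u_1(C vs Q,Y) = 4
u_1(D vs Q,Y) = 2
u_1(E vs Q,Y) = 1
max payoff 4 at {B,C}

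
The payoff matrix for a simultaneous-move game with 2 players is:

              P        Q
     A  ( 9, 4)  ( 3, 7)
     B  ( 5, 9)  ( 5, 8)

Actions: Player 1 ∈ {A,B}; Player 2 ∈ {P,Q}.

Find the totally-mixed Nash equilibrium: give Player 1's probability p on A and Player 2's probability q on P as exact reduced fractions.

P1 mixes 1/4 on A; P2 mixes 1/3 on P

P1 indiff ⇒ q·9+(1-q)·3 = q·5+(1-q)·5 ⇒ q(4) = (1-q)(2) ⇒ q = 1/3
P2 indiff ⇒ p·4+(1-p)·9 = p·7+(1-p)·8 ⇒ p(-3) = (1-p)(-1) ⇒ p = 1/4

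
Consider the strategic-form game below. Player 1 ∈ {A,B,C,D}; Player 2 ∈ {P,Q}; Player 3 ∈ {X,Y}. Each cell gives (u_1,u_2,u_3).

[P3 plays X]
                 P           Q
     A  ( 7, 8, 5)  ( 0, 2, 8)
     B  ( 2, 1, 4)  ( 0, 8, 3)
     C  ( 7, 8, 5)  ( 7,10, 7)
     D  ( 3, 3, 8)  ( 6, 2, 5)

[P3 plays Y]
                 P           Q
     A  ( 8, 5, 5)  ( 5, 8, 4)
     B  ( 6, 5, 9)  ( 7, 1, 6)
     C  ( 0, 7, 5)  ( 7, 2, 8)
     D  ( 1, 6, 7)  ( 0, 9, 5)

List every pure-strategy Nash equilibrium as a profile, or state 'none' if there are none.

(A,P,X): NE
(A,P,Y): not NE [P2→Q gives 8>5]
(A,Q,X): not NE [P1→C gives 7>0; P2→P gives 8>2]
(A,Q,Y): not NE [P1→C gives 7>5; P3→X gives 8>4]
(B,P,X): not NE [P1→C gives 7>2; P2→Q gives 8>1; P3→Y gives 9>4]
(B,P,Y): not NE [P1→A gives 8>6]
(B,Q,X): not NE [P1→C gives 7>0; P3→Y gives 6>3]
(B,Q,Y): not NE [P2→P gives 5>1]
(C,P,X): not NE [P2→Q gives 10>8]
(C,P,Y): not NE [P1→A gives 8>0]
(C,Q,X): not NE [P3→Y gives 8>7]
(C,Q,Y): not NE [P2→P gives 7>2]
(D,P,X): not NE [P1→C gives 7>3]
(D,P,Y): not NE [P1→A gives 8>1; P2→Q gives 9>6; P3→X gives 8>7]
(D,Q,X): not NE [P1→C gives 7>6; P2→P gives 3>2]
(D,Q,Y): not NE [P1→C gives 7>0]

NE set: (A,P,X)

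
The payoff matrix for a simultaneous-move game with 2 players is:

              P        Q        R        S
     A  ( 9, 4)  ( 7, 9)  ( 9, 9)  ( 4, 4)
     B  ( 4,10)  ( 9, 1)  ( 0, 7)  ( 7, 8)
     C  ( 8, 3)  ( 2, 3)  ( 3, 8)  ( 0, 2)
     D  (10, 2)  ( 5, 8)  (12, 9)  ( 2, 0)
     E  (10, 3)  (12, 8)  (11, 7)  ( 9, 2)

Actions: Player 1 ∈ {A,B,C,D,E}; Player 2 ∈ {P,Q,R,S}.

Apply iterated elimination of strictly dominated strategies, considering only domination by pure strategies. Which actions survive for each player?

P1 drop A (E beats it: P:10>9 Q:12>7 R:11>9 S:9>4)
P1 drop B (E beats it: P:10>4 Q:12>9 R:11>0 S:9>7)
P1 drop C (D beats it: P:10>8 Q:5>2 R:12>3 S:2>0)
P2 drop P (Q beats it: D:8>2 E:8>3)
P2 drop S (Q beats it: D:8>0 E:8>2)
P1→{D,E} P2→{Q,R}

Remaining: P1:{D,E} P2:{Q,R}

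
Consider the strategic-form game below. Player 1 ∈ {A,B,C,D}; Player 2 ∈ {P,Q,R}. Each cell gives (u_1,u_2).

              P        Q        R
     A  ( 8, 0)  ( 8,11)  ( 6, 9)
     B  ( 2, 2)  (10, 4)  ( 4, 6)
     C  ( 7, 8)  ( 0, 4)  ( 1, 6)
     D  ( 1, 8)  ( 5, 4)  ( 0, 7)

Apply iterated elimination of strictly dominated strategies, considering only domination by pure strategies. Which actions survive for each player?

Remaining: P1:{A,B} P2:{Q,R}

P1 drop C (A beats it: P:8>7 Q:8>0 R:6>1)
P1 drop D (A beats it: P:8>1 Q:8>5 R:6>0)
P2 drop P (Q beats it: A:11>0 B:4>2)
P1→{A,B} P2→{Q,R}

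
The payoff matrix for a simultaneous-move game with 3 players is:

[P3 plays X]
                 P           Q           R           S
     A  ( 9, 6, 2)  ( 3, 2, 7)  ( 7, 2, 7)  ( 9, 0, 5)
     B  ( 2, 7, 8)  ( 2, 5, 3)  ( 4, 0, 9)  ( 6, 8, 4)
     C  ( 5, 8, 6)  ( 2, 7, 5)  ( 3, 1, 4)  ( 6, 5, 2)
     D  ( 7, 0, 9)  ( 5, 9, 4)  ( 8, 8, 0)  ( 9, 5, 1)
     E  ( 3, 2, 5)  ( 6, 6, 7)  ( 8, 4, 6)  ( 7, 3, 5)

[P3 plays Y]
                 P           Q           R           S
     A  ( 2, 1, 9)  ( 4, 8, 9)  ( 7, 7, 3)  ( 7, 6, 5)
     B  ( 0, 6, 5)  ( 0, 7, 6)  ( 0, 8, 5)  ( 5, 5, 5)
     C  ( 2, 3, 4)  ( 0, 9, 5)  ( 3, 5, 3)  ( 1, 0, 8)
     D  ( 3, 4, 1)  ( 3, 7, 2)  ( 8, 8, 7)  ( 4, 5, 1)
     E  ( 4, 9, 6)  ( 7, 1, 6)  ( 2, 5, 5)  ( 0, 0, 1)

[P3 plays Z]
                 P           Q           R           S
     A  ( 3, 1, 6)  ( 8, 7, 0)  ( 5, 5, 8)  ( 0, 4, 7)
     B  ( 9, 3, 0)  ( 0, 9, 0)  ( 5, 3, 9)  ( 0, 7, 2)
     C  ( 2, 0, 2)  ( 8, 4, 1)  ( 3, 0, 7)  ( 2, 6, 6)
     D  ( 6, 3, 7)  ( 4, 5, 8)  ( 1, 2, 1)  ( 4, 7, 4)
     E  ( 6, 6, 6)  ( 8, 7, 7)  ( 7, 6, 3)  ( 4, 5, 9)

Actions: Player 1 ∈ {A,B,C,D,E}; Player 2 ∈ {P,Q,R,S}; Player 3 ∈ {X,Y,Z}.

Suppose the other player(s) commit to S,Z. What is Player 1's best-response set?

BR_1 = {D,E}

u_1(A vs S,Z) = 0
u_1(B vs S,Z) = 0
u_1(C vs S,Z) = 2
u_1(D vs S,Z) = 4
u_1(E vs S,Z) = 4
max payoff 4 at {D,E}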